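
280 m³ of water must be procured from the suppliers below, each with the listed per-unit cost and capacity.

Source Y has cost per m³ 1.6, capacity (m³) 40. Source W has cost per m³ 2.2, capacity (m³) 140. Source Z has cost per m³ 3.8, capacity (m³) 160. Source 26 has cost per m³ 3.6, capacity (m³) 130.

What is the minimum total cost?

Fill from the cheapest supplier first.
Source Y at 1.6: take all 40 m³ → 240 still needed.
Source W (2.2): use full 140 → 100 m³ to go.
Take 100 from Source 26 at 3.6 to finish.
Source Z: unused.
Cost = 40×1.6 + 140×2.2 + 100×3.6 = 732.

732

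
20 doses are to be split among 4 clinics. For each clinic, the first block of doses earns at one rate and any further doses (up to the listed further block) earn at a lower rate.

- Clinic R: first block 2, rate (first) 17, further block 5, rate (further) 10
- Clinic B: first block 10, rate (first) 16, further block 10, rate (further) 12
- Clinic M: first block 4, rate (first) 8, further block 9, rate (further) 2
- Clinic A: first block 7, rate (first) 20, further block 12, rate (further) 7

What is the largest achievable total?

Order all 8 blocks by rate: Clinic A/T1 20 > Clinic R/T1 17 > Clinic B/T1 16 > Clinic B/T2 12 > Clinic R/T2 10 > Clinic M/T1 8 > Clinic A/T2 7 > Clinic M/T2 2.
Clinic A/T1 (20): +7 ; 13 left.
Clinic R T1 at 17: fill all 2 ; 11 left.
Clinic B T1 at 16: fill all 10 ; 1 left.
1 remain; put them into Clinic B T2 at 12.
Total = 20×7 + 17×2 + 16×10 + 12×1 = 346.

346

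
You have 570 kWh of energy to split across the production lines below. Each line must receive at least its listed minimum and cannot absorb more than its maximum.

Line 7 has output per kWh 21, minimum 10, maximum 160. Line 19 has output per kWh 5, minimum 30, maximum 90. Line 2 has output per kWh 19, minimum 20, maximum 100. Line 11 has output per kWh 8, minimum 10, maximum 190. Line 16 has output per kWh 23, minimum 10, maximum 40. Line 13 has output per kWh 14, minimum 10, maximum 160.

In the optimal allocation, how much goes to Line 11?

Meeting every minimum uses 10+30+20+10+10+10 = 90 kWh, leaving 480.
Order the production lines by output per kWh: Line 16 23 > Line 7 21 > Line 2 19 > Line 13 14 > Line 11 8 > Line 19 5.
Line 16: +30 to 40 (cap) → 450 left.
Give Line 7 150 more to hit its cap of 160 → 300 left.
Line 2 takes 80 more to reach its cap of 100 → 220 left.
Give Line 13 150 more to hit its cap of 160 → 70 left.
Only 70 left; Line 11 takes them to reach 80.

80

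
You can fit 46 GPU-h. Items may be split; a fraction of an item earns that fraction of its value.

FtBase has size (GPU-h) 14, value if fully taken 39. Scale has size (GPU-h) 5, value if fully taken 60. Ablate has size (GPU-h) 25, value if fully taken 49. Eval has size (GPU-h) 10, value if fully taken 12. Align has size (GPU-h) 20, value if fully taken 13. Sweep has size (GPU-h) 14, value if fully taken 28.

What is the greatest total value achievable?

Sort by value density: Scale 60/5≈12, FtBase 39/14≈2.79, Sweep 28/14≈2, Ablate 49/25≈1.96, Eval 12/10≈1.2, Align 13/20≈0.65.
Take all of Scale (5 GPU-h, value 60) → 41 GPU-h left.
FtBase: take in full, 14 GPU-h for value 39 → 27 left.
Sweep: take in full, 14 GPU-h for value 28 → 13 left.
Only 13 GPU-h remain; take 13/25 of Ablate for value 49×13/25 = 25.48.
Total value = 152.48.

152.48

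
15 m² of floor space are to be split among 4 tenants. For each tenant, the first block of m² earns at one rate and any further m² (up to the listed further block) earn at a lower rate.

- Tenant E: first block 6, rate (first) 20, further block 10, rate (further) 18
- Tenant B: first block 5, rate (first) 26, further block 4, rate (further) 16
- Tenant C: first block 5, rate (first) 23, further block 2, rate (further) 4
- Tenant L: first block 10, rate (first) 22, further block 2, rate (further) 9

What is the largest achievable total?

Rank every tier by rate: Tenant B/first 26 > Tenant C/first 23 > Tenant L/first 22 > Tenant E/first 20 > Tenant E/second 18 > Tenant B/second 16 > Tenant L/second 9 > Tenant C/second 4.
Fill Tenant B first block (5 at 26) — 10 left.
Tenant C first at 23: fill all 5 — 5 left.
5 remain; put them into Tenant L first at 22.
Total = 26×5 + 23×5 + 22×5 = 355.

355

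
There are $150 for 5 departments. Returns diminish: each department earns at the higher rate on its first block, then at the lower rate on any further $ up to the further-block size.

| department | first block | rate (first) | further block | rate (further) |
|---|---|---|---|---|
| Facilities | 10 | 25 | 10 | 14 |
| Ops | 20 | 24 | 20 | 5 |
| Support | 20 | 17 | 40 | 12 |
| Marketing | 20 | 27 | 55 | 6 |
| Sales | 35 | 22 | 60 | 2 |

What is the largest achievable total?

Treat each block as its own option and order by rate: Marketing/first 27 > Facilities/first 25 > Ops/first 24 > Sales/first 22 > Support/first 17 > Facilities/second 14 > Support/second 12 > Marketing/second 6 > Ops/second 5 > Sales/second 2.
Fill Marketing first block (20 at 27) → 130 left.
Fill Facilities first block (10 at 25) → 120 left.
Ops/first (24): +20 → 100 left.
Sales first at 22: fill all 35 → 65 left.
Support first at 17: fill all 20 → 45 left.
Facilities/second (14): +10 → 35 left.
Support/second: +35 of 40 at 12; pool empty.
Total = 27×20 + 25×10 + 24×20 + 22×35 + 17×20 + 14×10 + 12×35 = 2940.

2940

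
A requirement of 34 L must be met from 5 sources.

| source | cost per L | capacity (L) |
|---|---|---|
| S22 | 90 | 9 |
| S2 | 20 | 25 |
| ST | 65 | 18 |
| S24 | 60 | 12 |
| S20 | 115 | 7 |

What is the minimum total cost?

1040

Use sources in increasing cost order.
S2 (20): use full 25 — 9 L to go.
S24 at 60: take 9 of its 12 — requirement met.
ST, S22, S20: unused.
Cost = 25×20 + 9×60 = 1040.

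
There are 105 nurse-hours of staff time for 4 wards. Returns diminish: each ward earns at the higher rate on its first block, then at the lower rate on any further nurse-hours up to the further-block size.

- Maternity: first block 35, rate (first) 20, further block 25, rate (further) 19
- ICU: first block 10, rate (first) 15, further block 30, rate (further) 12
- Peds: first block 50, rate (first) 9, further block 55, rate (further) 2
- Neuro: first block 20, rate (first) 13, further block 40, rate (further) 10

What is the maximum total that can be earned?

1765

Order all 8 blocks by rate: Maternity/tier1 20 > Maternity/tier2 19 > ICU/tier1 15 > Neuro/tier1 13 > ICU/tier2 12 > Neuro/tier2 10 > Peds/tier1 9 > Peds/tier2 2.
Maternity/tier1 (20): +35 ; 70 left.
Maternity/tier2 (19): +25 ; 45 left.
ICU/tier1 (15): +10 ; 35 left.
Neuro/tier1 (13): +20 ; 15 left.
ICU tier2 at 12: only 15 left, fill 15.
Total = 20×35 + 19×25 + 15×10 + 13×20 + 12×15 = 1765.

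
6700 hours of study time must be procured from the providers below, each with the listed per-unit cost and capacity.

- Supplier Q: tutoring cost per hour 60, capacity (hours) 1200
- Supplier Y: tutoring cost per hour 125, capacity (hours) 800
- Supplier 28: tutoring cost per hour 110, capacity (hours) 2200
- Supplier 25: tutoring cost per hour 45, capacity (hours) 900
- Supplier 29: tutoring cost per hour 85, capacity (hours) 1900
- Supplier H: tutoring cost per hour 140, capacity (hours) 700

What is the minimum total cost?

Cheapest first:
Take 900 from Supplier 25 at 45 — need 5800 more.
Take 1200 from Supplier Q at 60 — need 4600 more.
Supplier 29 at 85: take all 1900 hours — 2700 still needed.
Supplier 28 at 110: take all 2200 hours — 500 still needed.
Supplier Y (125): take the remaining 500 — done.
Supplier H: unused.
Cost = 900×45 + 1200×60 + 1900×85 + 2200×110 + 500×125 = 578500.

578500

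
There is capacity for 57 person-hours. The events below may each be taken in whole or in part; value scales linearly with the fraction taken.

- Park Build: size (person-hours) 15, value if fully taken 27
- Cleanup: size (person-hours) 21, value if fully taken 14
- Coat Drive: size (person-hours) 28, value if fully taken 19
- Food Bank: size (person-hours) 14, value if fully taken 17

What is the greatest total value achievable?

63

Rank by value-to-size ratio: Park Build 27/15≈1.8, Food Bank 17/14≈1.21, Coat Drive 19/28≈0.679, Cleanup 14/21≈0.667.
All 15 person-hours of Park Build fit (value 27) → 42 remain.
Take all of Food Bank (14 person-hours, value 17) → 28 person-hours left.
Coat Drive: take in full, 28 person-hours for value 19 → 0 left.
Total value = 63.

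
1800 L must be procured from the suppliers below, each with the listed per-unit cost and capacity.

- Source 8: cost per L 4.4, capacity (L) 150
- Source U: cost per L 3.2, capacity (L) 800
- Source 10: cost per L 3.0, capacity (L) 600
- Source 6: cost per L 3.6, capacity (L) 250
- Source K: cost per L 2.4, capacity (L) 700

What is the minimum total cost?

Cheapest first:
Source K (2.4): use full 700 → 1100 L to go.
Take 600 from Source 10 at 3.0 → need 500 more.
Take 500 from Source U at 3.2 to finish.
Source 6, Source 8: unused.
Cost = 700×2.4 + 600×3.0 + 500×3.2 = 5080.

5080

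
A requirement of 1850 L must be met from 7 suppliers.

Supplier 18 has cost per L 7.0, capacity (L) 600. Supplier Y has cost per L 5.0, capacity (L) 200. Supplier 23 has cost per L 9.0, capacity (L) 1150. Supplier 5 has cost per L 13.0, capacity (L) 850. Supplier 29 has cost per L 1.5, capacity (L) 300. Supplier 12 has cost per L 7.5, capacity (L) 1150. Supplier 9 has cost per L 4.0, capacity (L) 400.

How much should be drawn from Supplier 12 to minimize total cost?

350

Cheapest first:
Take 300 from Supplier 29 at 1.5 ; need 1550 more.
Supplier 9 at 4.0: take all 400 L ; 1150 still needed.
Supplier Y (5.0): use full 200 ; 950 L to go.
Supplier 18 (7.0): use full 600 ; 350 L to go.
Supplier 12 (7.5): take the remaining 350 ; done.
Supplier 23, Supplier 5: unused.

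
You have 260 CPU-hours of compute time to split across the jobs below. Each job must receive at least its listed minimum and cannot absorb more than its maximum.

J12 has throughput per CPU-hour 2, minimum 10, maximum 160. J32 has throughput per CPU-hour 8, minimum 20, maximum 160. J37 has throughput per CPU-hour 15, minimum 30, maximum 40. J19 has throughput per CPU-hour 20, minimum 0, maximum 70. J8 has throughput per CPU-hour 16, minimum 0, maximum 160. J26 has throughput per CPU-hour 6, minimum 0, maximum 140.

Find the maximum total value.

4110

Meeting every minimum uses 10+20+30+0+0+0 = 60 CPU-hours, leaving 200.
Highest throughput per CPU-hour first: J19 20 > J8 16 > J37 15 > J32 8 > J26 6 > J12 2.
Give J19 70 more to hit its cap of 70 — 130 left.
J8 has room for 160 more but only 130 remain, so it gets 130.
Total = 2×10 + 8×20 + 15×30 + 20×70 + 16×130 = 4110.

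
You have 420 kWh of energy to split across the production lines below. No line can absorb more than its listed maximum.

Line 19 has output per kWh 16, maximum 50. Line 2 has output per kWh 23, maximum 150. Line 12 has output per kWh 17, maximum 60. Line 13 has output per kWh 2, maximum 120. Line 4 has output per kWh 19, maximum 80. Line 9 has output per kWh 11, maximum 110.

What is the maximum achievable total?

7670

Order the production lines by output per kWh: Line 2 23 > Line 4 19 > Line 12 17 > Line 19 16 > Line 9 11 > Line 13 2.
Give Line 2 150 to hit its cap of 150 ; 270 left.
Line 4: +80 to 80 (cap) ; 190 left.
Give Line 12 60 to hit its cap of 60 ; 130 left.
Give Line 19 50 to hit its cap of 50 ; 80 left.
Only 80 left; Line 9 takes them to reach 80.
Total = 16×50 + 23×150 + 17×60 + 19×80 + 11×80 = 7670.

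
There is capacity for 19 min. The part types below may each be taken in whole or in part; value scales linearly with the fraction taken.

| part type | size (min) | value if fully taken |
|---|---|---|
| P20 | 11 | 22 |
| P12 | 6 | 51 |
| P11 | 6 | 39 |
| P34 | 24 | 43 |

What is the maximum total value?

Sort by value density: P12 51/6≈8.5, P11 39/6≈6.5, P20 22/11≈2, P34 43/24≈1.79.
Take all of P12 (6 min, value 51) — 13 min left.
All 6 min of P11 fit (value 39) — 7 remain.
7 min left: a 7/11 share of P20 gives 22×7/11 = 14.
Total value = 104.

104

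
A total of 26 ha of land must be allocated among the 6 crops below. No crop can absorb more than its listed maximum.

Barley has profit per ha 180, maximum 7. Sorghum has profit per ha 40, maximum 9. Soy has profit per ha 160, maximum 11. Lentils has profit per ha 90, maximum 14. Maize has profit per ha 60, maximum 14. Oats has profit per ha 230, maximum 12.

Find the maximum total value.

Order the crops by profit per ha: Oats 230 > Barley 180 > Soy 160 > Lentils 90 > Maize 60 > Sorghum 40.
Oats: +12 to 12 (cap) → 14 left.
Give Barley 7 to hit its cap of 7 → 7 left.
Only 7 left; Soy takes them to reach 7.
Total = 180×7 + 160×7 + 230×12 = 5140.

5140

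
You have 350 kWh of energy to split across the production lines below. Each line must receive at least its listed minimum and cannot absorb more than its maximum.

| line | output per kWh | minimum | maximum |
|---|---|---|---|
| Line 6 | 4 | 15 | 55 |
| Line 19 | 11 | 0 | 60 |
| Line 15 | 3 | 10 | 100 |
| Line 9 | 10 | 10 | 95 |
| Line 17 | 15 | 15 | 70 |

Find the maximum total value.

Meeting every minimum uses 15+0+10+10+15 = 50 kWh, leaving 300.
Order the production lines by output per kWh: Line 17 15 > Line 19 11 > Line 9 10 > Line 6 4 > Line 15 3.
Give Line 17 55 more to hit its cap of 70 → 245 left.
Line 19: +60 to 60 (cap) → 185 left.
Line 9: +85 to 95 (cap) → 100 left.
Line 6: +40 to 55 (cap) → 60 left.
Line 15: +60 (room for 90) → 70. Pool exhausted.
Total = 4×55 + 11×60 + 3×70 + 10×95 + 15×70 = 3090.

3090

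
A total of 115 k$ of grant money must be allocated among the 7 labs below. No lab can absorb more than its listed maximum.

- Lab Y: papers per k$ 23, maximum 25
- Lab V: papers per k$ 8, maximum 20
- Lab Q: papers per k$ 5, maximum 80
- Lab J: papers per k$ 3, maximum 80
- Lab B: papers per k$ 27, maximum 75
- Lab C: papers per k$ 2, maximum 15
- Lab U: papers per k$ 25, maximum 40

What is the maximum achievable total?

3025

Rank by papers per k$: Lab B 27 > Lab U 25 > Lab Y 23 > Lab V 8 > Lab Q 5 > Lab J 3 > Lab C 2.
Give Lab B 75 to hit its cap of 75 ; 40 left.
Give Lab U 40 to hit its cap of 40 ; 0 left.
Total = 27×75 + 25×40 = 3025.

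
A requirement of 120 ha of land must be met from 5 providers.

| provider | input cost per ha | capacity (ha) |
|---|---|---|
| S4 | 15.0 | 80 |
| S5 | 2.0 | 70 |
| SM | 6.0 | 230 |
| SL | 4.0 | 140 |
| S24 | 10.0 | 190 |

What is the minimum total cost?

340

Fill from the cheapest provider first.
S5 (2.0): use full 70 ; 50 ha to go.
Take 50 from SL at 4.0 to finish.
SM, S24, S4: unused.
Cost = 70×2.0 + 50×4.0 = 340.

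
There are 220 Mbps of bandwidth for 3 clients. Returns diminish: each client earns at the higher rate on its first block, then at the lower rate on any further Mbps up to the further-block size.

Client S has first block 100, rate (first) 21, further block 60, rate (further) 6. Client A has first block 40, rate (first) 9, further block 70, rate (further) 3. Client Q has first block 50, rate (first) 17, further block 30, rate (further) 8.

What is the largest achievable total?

Order all 6 blocks by rate: Client S/T1 21 > Client Q/T1 17 > Client A/T1 9 > Client Q/T2 8 > Client S/T2 6 > Client A/T2 3.
Client S T1 at 21: fill all 100 ; 120 left.
Fill Client Q T1 block (50 at 17) ; 70 left.
Client A T1 at 9: fill all 40 ; 30 left.
Client Q/T2 (8): +30 ; 0 left.
Total = 21×100 + 17×50 + 9×40 + 8×30 = 3550.

3550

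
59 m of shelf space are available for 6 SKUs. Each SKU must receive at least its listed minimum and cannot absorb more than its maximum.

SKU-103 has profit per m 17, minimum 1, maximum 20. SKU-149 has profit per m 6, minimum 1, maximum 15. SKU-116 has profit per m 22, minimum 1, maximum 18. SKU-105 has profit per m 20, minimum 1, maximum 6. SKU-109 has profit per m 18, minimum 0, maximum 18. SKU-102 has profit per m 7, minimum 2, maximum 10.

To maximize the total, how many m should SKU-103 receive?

Meeting every minimum uses 1+1+1+1+0+2 = 6 m, leaving 53.
Order the SKUs by profit per m: SKU-116 22 > SKU-105 20 > SKU-109 18 > SKU-103 17 > SKU-102 7 > SKU-149 6.
Give SKU-116 17 more to hit its cap of 18 ; 36 left.
SKU-105: +5 to 6 (cap) ; 31 left.
SKU-109: +18 to 18 (cap) ; 13 left.
SKU-103: +13 (room for 19) → 14. Pool exhausted.

14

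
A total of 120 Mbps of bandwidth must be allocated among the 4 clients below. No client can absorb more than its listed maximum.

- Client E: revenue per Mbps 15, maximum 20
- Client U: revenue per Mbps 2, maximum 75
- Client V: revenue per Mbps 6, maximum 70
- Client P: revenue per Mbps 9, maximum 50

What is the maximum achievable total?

1050

Order the clients by revenue per Mbps: Client E 15 > Client P 9 > Client V 6 > Client U 2.
Client E: +20 to 20 (cap) ; 100 left.
Give Client P 50 to hit its cap of 50 ; 50 left.
Client V: +50 (room for 70) → 50. Pool exhausted.
Total = 15×20 + 6×50 + 9×50 = 1050.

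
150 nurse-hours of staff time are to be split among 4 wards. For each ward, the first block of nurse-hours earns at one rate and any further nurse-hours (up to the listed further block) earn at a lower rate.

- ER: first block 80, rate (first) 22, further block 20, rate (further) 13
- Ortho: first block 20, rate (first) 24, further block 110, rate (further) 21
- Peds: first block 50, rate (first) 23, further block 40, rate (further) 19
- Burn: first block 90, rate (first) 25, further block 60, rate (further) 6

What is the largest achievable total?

Treat each block as its own option and order by rate: Burn/first 25 > Ortho/first 24 > Peds/first 23 > ER/first 22 > Ortho/second 21 > Peds/second 19 > ER/second 13 > Burn/second 6.
Burn first at 25: fill all 90 → 60 left.
Ortho/first (24): +20 → 40 left.
Peds first at 23: only 40 left, fill 40.
Total = 25×90 + 24×20 + 23×40 = 3650.

3650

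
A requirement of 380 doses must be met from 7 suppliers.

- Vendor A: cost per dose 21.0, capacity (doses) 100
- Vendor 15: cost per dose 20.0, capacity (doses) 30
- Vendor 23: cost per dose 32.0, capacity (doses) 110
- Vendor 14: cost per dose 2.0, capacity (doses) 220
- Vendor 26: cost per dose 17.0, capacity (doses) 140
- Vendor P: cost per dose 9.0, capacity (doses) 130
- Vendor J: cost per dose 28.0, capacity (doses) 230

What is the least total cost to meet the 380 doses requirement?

2120

Use suppliers in increasing cost order.
Vendor 14 (2.0): use full 220 ; 160 doses to go.
Vendor P (9.0): use full 130 ; 30 doses to go.
Vendor 26 (17.0): take the remaining 30 ; done.
Vendor 15, Vendor A, Vendor J, Vendor 23: unused.
Cost = 220×2.0 + 130×9.0 + 30×17.0 = 2120.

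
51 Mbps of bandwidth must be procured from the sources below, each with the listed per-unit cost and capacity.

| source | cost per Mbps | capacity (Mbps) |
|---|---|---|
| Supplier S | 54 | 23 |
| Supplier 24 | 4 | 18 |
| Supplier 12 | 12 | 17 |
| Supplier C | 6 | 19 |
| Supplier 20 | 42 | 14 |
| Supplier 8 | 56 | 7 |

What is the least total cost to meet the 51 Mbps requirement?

354

Cheapest first:
Take 18 from Supplier 24 at 4 → need 33 more.
Take 19 from Supplier C at 6 → need 14 more.
Take 14 from Supplier 12 at 12 to finish.
Supplier 20, Supplier S, Supplier 8: unused.
Cost = 18×4 + 19×6 + 14×12 = 354.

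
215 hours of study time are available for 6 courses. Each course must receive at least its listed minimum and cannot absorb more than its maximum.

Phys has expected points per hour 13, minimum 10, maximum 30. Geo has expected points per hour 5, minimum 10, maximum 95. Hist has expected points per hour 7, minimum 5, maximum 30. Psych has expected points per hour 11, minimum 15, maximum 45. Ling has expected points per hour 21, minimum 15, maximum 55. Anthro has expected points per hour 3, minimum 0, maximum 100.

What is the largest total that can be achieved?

2525

Meeting every minimum uses 10+10+5+15+15+0 = 55 hours, leaving 160.
Highest expected points per hour first: Ling 21 > Phys 13 > Psych 11 > Hist 7 > Geo 5 > Anthro 3.
Give Ling 40 more to hit its cap of 55 → 120 left.
Give Phys 20 more to hit its cap of 30 → 100 left.
Psych takes 30 more to reach its cap of 45 → 70 left.
Give Hist 25 more to hit its cap of 30 → 45 left.
Only 45 left; Geo takes them to reach 55.
Total = 13×30 + 5×55 + 7×30 + 11×45 + 21×55 = 2525.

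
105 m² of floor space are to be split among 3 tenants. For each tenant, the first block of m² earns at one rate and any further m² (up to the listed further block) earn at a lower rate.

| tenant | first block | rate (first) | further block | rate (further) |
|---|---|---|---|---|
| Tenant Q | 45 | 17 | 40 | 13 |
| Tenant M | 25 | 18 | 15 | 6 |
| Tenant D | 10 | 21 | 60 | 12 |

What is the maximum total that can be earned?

Order all 6 blocks by rate: Tenant D/tier1 21 > Tenant M/tier1 18 > Tenant Q/tier1 17 > Tenant Q/tier2 13 > Tenant D/tier2 12 > Tenant M/tier2 6.
Tenant D tier1 at 21: fill all 10 → 95 left.
Tenant M tier1 at 18: fill all 25 → 70 left.
Tenant Q/tier1 (17): +45 → 25 left.
Tenant Q tier2 at 13: only 25 left, fill 25.
Total = 21×10 + 18×25 + 17×45 + 13×25 = 1750.

1750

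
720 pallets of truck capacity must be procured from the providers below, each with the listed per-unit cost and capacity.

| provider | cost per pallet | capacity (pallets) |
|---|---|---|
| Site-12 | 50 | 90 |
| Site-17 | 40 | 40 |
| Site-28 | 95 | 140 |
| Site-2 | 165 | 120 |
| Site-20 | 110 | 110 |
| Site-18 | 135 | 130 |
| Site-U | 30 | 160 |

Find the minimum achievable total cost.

62100

Cheapest first:
Take 160 from Site-U at 30 → need 560 more.
Site-17 at 40: take all 40 pallets → 520 still needed.
Site-12 (50): use full 90 → 430 pallets to go.
Site-28 at 95: take all 140 pallets → 290 still needed.
Take 110 from Site-20 at 110 → need 180 more.
Take 130 from Site-18 at 135 → need 50 more.
Site-2 at 165: take 50 of its 120 → requirement met.
Cost = 160×30 + 40×40 + 90×50 + 140×95 + 110×110 + 130×135 + 50×165 = 62100.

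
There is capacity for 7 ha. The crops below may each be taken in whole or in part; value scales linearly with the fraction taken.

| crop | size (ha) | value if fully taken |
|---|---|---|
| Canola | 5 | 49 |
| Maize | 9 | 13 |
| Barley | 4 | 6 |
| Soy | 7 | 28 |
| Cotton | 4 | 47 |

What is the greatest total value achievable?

76.4

Sort by value density: Cotton 47/4≈11.8, Canola 49/5≈9.8, Soy 28/7≈4, Barley 6/4≈1.5, Maize 13/9≈1.44.
All 4 ha of Cotton fit (value 47) — 3 remain.
Fill the last 3 ha with part of Canola: 3/5 of it earns 29.4.
Total value = 76.4.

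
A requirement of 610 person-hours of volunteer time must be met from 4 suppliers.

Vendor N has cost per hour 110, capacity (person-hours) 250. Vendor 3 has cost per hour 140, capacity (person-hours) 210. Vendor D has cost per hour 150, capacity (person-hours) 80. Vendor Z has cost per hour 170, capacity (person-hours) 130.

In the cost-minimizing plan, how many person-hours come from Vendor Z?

70

Cheapest first:
Vendor N (110): use full 250 ; 360 person-hours to go.
Take 210 from Vendor 3 at 140 ; need 150 more.
Vendor D (150): use full 80 ; 70 person-hours to go.
Take 70 from Vendor Z at 170 to finish.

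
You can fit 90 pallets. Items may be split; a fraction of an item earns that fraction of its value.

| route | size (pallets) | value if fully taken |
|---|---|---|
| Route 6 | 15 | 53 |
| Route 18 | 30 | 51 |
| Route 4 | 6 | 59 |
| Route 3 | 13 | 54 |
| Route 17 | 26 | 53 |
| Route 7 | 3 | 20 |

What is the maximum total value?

Best value per unit of size first: Route 4 59/6≈9.83, Route 7 20/3≈6.67, Route 3 54/13≈4.15, Route 6 53/15≈3.53, Route 17 53/26≈2.04, Route 18 51/30≈1.7.
Route 4: take in full, 6 pallets for value 59 — 84 left.
Take all of Route 7 (3 pallets, value 20) — 81 pallets left.
All 13 pallets of Route 3 fit (value 54) — 68 remain.
Take all of Route 6 (15 pallets, value 53) — 53 pallets left.
All 26 pallets of Route 17 fit (value 53) — 27 remain.
27 pallets left: a 27/30 share of Route 18 gives 51×27/30 = 45.9.
Total value = 284.9.

284.9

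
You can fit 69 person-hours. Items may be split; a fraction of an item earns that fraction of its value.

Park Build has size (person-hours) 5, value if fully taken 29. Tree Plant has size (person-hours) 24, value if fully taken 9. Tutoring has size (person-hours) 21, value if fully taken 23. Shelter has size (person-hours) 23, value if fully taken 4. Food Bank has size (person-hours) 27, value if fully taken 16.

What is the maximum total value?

74

Best value per unit of size first: Park Build 29/5≈5.8, Tutoring 23/21≈1.1, Food Bank 16/27≈0.593, Tree Plant 9/24≈0.375, Shelter 4/23≈0.174.
All 5 person-hours of Park Build fit (value 29) — 64 remain.
All 21 person-hours of Tutoring fit (value 23) — 43 remain.
All 27 person-hours of Food Bank fit (value 16) — 16 remain.
Only 16 person-hours remain; take 16/24 of Tree Plant for value 9×16/24 = 6.
Total value = 74.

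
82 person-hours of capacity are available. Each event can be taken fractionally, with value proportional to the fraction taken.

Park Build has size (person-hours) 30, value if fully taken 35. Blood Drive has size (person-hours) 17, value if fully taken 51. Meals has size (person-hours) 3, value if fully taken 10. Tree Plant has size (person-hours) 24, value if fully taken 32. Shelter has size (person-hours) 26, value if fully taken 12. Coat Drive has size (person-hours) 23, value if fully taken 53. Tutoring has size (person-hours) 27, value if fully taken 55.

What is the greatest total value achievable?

Best value per unit of size first: Meals 10/3≈3.33, Blood Drive 51/17≈3, Coat Drive 53/23≈2.3, Tutoring 55/27≈2.04, Tree Plant 32/24≈1.33, Park Build 35/30≈1.17, Shelter 12/26≈0.462.
Meals: take in full, 3 person-hours for value 10 ; 79 left.
Blood Drive: take in full, 17 person-hours for value 51 ; 62 left.
Take all of Coat Drive (23 person-hours, value 53) ; 39 person-hours left.
Take all of Tutoring (27 person-hours, value 55) ; 12 person-hours left.
Fill the last 12 person-hours with part of Tree Plant: 12/24 of it earns 16.
Total value = 185.

185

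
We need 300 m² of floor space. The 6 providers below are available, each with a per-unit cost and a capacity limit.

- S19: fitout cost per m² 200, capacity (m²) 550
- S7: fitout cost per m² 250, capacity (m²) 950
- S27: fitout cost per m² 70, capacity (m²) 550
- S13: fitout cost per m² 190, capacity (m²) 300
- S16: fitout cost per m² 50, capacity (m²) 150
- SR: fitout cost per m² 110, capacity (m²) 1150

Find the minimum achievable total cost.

18000

Cheapest first:
S16 (50): use full 150 ; 150 m² to go.
S27 (70): take the remaining 150 ; done.
SR, S13, S19, S7: unused.
Cost = 150×50 + 150×70 = 18000.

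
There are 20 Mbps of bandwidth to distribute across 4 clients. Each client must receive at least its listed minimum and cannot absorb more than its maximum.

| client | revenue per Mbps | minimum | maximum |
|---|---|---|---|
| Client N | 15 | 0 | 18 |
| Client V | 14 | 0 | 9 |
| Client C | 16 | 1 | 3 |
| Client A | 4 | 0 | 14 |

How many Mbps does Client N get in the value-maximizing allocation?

Meeting every minimum uses 0+0+1+0 = 1 Mbps, leaving 19.
Order the clients by revenue per Mbps: Client C 16 > Client N 15 > Client V 14 > Client A 4.
Give Client C 2 more to hit its cap of 3 — 17 left.
Client N has room for 18 more but only 17 remain, so it gets 17.

17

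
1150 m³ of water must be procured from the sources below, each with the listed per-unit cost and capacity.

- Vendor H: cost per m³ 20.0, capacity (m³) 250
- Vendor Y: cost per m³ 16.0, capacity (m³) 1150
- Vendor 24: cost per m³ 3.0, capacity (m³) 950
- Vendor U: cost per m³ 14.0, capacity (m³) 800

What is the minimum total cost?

Fill from the cheapest source first.
Vendor 24 at 3.0: take all 950 m³ ; 200 still needed.
Take 200 from Vendor U at 14.0 to finish.
Vendor Y, Vendor H: unused.
Cost = 950×3.0 + 200×14.0 = 5650.

5650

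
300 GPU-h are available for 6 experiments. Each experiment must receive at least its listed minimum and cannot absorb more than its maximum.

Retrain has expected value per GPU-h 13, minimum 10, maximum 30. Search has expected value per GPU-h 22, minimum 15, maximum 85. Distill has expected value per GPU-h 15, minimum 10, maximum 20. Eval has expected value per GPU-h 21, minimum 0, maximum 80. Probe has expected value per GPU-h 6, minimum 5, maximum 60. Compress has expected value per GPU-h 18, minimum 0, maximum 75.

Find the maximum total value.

Meeting every minimum uses 10+15+10+0+5+0 = 40 GPU-h, leaving 260.
Rank by expected value per GPU-h: Search 22 > Eval 21 > Compress 18 > Distill 15 > Retrain 13 > Probe 6.
Give Search 70 more to hit its cap of 85 — 190 left.
Eval: +80 to 80 (cap) — 110 left.
Compress takes 75 more to reach its cap of 75 — 35 left.
Give Distill 10 more to hit its cap of 20 — 25 left.
Give Retrain 20 more to hit its cap of 30 — 5 left.
Probe: +5 (room for 55) → 10. Pool exhausted.
Total = 13×30 + 22×85 + 15×20 + 21×80 + 6×10 + 18×75 = 5650.

5650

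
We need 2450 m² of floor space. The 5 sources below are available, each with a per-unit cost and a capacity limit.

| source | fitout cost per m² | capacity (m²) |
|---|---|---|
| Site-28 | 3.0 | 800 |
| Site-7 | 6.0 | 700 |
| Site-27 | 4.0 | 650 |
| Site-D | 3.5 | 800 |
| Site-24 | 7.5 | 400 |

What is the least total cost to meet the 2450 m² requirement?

9000

Cheapest first:
Site-28 (3.0): use full 800 ; 1650 m² to go.
Take 800 from Site-D at 3.5 ; need 850 more.
Site-27 at 4.0: take all 650 m² ; 200 still needed.
Site-7 (6.0): take the remaining 200 ; done.
Site-24: unused.
Cost = 800×3.0 + 800×3.5 + 650×4.0 + 200×6.0 = 9000.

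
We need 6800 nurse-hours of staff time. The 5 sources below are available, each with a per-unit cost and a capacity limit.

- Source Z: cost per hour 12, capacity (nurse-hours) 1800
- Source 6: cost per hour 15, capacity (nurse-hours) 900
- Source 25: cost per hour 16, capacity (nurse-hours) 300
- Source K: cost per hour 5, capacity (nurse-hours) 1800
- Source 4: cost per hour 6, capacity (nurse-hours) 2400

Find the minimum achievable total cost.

57000

Cheapest first:
Source K (5): use full 1800 → 5000 nurse-hours to go.
Take 2400 from Source 4 at 6 → need 2600 more.
Take 1800 from Source Z at 12 → need 800 more.
Source 6 (15): take the remaining 800 → done.
Source 25: unused.
Cost = 1800×5 + 2400×6 + 1800×12 + 800×15 = 57000.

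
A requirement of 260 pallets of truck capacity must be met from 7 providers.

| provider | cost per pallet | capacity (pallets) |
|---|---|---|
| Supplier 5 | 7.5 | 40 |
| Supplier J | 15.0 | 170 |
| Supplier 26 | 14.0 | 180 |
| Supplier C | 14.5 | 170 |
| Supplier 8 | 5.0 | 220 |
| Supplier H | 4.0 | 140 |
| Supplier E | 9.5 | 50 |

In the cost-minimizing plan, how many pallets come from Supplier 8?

120

Cheapest first:
Take 140 from Supplier H at 4.0 ; need 120 more.
Take 120 from Supplier 8 at 5.0 to finish.
Supplier 5, Supplier E, Supplier 26, Supplier C, Supplier J: unused.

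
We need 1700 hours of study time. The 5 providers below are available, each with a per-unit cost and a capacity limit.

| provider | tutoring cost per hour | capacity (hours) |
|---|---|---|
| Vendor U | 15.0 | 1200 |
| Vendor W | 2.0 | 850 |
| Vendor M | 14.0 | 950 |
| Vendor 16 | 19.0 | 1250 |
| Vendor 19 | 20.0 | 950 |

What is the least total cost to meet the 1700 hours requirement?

13600

Cheapest first:
Vendor W (2.0): use full 850 ; 850 hours to go.
Vendor M (14.0): take the remaining 850 ; done.
Vendor U, Vendor 16, Vendor 19: unused.
Cost = 850×2.0 + 850×14.0 = 13600.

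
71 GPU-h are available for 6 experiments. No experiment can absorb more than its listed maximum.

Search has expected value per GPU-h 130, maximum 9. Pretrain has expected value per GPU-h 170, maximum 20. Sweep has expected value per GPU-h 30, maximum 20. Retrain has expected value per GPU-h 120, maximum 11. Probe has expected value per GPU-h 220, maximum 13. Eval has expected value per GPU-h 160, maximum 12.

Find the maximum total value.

Order the experiments by expected value per GPU-h: Probe 220 > Pretrain 170 > Eval 160 > Search 130 > Retrain 120 > Sweep 30.
Probe: +13 to 13 (cap) → 58 left.
Pretrain takes 20 to reach its cap of 20 → 38 left.
Give Eval 12 to hit its cap of 12 → 26 left.
Search: +9 to 9 (cap) → 17 left.
Retrain: +11 to 11 (cap) → 6 left.
Sweep: +6 (room for 20) → 6. Pool exhausted.
Total = 130×9 + 170×20 + 30×6 + 120×11 + 220×13 + 160×12 = 10850.

10850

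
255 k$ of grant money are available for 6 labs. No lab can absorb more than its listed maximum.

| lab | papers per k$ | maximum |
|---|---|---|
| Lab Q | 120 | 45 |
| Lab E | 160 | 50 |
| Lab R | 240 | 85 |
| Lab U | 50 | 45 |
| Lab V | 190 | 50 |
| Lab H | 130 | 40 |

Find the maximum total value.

Rank by papers per k$: Lab R 240 > Lab V 190 > Lab E 160 > Lab H 130 > Lab Q 120 > Lab U 50.
Lab R: +85 to 85 (cap) — 170 left.
Give Lab V 50 to hit its cap of 50 — 120 left.
Lab E: +50 to 50 (cap) — 70 left.
Give Lab H 40 to hit its cap of 40 — 30 left.
Lab Q has room for 45 but only 30 remain, so it gets 30.
Total = 120×30 + 160×50 + 240×85 + 190×50 + 130×40 = 46700.

46700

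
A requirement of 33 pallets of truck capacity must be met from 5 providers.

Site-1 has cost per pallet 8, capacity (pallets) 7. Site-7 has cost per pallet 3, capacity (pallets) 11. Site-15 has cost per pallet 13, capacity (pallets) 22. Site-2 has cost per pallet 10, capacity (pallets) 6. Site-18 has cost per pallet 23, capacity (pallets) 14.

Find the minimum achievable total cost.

Cheapest first:
Site-7 (3): use full 11 — 22 pallets to go.
Site-1 (8): use full 7 — 15 pallets to go.
Site-2 at 10: take all 6 pallets — 9 still needed.
Site-15 at 13: take 9 of its 22 — requirement met.
Site-18: unused.
Cost = 11×3 + 7×8 + 6×10 + 9×13 = 266.

266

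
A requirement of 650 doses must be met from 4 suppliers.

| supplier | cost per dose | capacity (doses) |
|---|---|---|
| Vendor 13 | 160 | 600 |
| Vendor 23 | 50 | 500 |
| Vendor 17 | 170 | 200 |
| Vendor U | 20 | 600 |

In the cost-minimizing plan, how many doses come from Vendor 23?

50

Cheapest first:
Vendor U (20): use full 600 ; 50 doses to go.
Take 50 from Vendor 23 at 50 to finish.
Vendor 13, Vendor 17: unused.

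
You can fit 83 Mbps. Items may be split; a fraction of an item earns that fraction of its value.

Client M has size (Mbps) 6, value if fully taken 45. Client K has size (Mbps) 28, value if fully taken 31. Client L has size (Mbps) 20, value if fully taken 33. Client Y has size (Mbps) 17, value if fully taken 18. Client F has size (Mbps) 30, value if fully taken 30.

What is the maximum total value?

Best value per unit of size first: Client M 45/6≈7.5, Client L 33/20≈1.65, Client K 31/28≈1.11, Client Y 18/17≈1.06, Client F 30/30≈1.
Client M: take in full, 6 Mbps for value 45 ; 77 left.
Take all of Client L (20 Mbps, value 33) ; 57 Mbps left.
Client K: take in full, 28 Mbps for value 31 ; 29 left.
Take all of Client Y (17 Mbps, value 18) ; 12 Mbps left.
Only 12 Mbps remain; take 12/30 of Client F for value 30×12/30 = 12.
Total value = 139.

139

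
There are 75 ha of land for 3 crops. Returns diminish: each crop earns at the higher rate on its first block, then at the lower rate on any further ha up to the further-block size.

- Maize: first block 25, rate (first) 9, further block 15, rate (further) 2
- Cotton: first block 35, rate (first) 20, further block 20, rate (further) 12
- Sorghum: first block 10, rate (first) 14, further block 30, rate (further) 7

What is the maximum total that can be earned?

1170

Rank every tier by rate: Cotton/first 20 > Sorghum/first 14 > Cotton/second 12 > Maize/first 9 > Sorghum/second 7 > Maize/second 2.
Fill Cotton first block (35 at 20) → 40 left.
Sorghum first at 14: fill all 10 → 30 left.
Fill Cotton second block (20 at 12) → 10 left.
10 remain; put them into Maize first at 9.
Total = 20×35 + 14×10 + 12×20 + 9×10 = 1170.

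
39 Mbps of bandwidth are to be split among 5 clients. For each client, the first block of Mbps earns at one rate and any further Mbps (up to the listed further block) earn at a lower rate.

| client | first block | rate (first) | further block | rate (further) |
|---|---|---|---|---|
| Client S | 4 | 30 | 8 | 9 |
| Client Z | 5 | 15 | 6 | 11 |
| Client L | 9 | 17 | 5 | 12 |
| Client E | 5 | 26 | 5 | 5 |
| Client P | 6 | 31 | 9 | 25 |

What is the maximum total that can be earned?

901

Order all 10 blocks by rate: Client P/tier1 31 > Client S/tier1 30 > Client E/tier1 26 > Client P/tier2 25 > Client L/tier1 17 > Client Z/tier1 15 > Client L/tier2 12 > Client Z/tier2 11 > Client S/tier2 9 > Client E/tier2 5.
Fill Client P tier1 block (6 at 31) ; 33 left.
Fill Client S tier1 block (4 at 30) ; 29 left.
Fill Client E tier1 block (5 at 26) ; 24 left.
Client P tier2 at 25: fill all 9 ; 15 left.
Fill Client L tier1 block (9 at 17) ; 6 left.
Fill Client Z tier1 block (5 at 15) ; 1 left.
Client L/tier2: +1 of 5 at 12; pool empty.
Total = 31×6 + 30×4 + 26×5 + 25×9 + 17×9 + 15×5 + 12×1 = 901.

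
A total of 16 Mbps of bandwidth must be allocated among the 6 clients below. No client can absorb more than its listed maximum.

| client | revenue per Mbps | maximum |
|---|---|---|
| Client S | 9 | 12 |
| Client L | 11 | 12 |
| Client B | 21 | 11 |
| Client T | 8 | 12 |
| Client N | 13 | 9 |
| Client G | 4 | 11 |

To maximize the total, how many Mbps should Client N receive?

5

Order the clients by revenue per Mbps: Client B 21 > Client N 13 > Client L 11 > Client S 9 > Client T 8 > Client G 4.
Client B: +11 to 11 (cap) — 5 left.
Client N has room for 9 but only 5 remain, so it gets 5.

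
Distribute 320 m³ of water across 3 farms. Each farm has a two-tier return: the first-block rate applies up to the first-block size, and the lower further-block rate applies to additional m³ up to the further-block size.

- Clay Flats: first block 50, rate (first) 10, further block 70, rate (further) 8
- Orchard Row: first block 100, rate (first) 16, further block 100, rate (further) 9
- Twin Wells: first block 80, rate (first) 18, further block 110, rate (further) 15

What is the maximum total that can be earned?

Rank every tier by rate: Twin Wells/first 18 > Orchard Row/first 16 > Twin Wells/second 15 > Clay Flats/first 10 > Orchard Row/second 9 > Clay Flats/second 8.
Twin Wells first at 18: fill all 80 ; 240 left.
Orchard Row/first (16): +100 ; 140 left.
Twin Wells/second (15): +110 ; 30 left.
Clay Flats/first: +30 of 50 at 10; pool empty.
Total = 18×80 + 16×100 + 15×110 + 10×30 = 4990.

4990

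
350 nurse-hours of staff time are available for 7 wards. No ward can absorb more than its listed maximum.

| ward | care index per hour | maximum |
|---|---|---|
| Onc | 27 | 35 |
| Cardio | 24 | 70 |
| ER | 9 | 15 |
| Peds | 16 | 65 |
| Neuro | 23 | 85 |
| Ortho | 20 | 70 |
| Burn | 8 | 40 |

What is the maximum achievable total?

7235

Highest care index per hour first: Onc 27 > Cardio 24 > Neuro 23 > Ortho 20 > Peds 16 > ER 9 > Burn 8.
Give Onc 35 to hit its cap of 35 — 315 left.
Cardio takes 70 to reach its cap of 70 — 245 left.
Give Neuro 85 to hit its cap of 85 — 160 left.
Ortho takes 70 to reach its cap of 70 — 90 left.
Peds takes 65 to reach its cap of 65 — 25 left.
ER takes 15 to reach its cap of 15 — 10 left.
Only 10 left; Burn takes them to reach 10.
Total = 27×35 + 24×70 + 9×15 + 16×65 + 23×85 + 20×70 + 8×10 = 7235.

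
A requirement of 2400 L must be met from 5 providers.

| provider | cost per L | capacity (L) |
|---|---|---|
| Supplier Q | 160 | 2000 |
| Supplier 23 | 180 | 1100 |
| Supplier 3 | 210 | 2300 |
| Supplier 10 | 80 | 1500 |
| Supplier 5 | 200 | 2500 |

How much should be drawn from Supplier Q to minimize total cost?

Cheapest first:
Supplier 10 at 80: take all 1500 L → 900 still needed.
Supplier Q at 160: take 900 of its 2000 → requirement met.
Supplier 23, Supplier 5, Supplier 3: unused.

900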